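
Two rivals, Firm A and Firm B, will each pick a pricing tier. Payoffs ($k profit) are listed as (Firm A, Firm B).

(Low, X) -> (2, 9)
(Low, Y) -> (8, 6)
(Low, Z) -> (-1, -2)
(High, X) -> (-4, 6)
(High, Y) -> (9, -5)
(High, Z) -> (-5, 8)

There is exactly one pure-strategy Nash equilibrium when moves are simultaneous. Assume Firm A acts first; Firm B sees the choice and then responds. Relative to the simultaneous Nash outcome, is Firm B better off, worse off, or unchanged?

unchanged

Solve by backward induction (Firm A leads).
- Low → Firm B plays X (best of 9, 6, -2); Firm A gets 2.
- High → Firm B plays Z (best of 6, -5, 8); Firm A gets -5.
Maximizing over 2, -5, Firm A chooses Low. Subgame-perfect outcome: (Low, X) with payoffs (2, 9).
For the simultaneous game, intersect best replies.
Firm A's best replies: X→Low; Y→High; Z→Low.
Firm B's best replies: Low→X; High→Z.
The unique mutual best reply is (Low, X), giving (2, 9).
Firm B earns 9 sequentially versus 9 at the Nash outcome: unchanged.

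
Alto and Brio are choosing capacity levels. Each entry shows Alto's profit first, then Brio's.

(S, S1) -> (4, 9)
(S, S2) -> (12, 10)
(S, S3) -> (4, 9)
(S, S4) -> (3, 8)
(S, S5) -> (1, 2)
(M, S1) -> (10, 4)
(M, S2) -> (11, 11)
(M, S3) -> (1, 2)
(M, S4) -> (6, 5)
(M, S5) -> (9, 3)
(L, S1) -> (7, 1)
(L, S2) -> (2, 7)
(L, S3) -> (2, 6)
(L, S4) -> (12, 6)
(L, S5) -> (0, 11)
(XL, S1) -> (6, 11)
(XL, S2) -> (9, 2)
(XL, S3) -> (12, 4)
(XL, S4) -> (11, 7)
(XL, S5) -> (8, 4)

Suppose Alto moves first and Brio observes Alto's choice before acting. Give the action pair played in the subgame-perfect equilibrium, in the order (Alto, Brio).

Brio best-responds to each possible Alto move:
- S: BR = S2, leader payoff 12.
- M: BR = S2, leader payoff 11.
- L: BR = S5, leader payoff 0.
- XL: BR = S1, leader payoff 6.
Maximizing over 12, 11, 0, 6, Alto chooses S. Subgame-perfect outcome: (S, S2) with payoffs (12, 10).

(S, S2)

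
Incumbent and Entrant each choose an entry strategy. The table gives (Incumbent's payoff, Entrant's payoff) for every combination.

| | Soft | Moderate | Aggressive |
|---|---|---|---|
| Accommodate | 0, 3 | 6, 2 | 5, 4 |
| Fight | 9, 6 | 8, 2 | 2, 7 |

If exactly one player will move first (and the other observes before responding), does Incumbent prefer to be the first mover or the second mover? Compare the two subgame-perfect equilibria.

second

If Incumbent leads: Entrant's best replies are Accommodate→Aggressive, Fight→Aggressive; Incumbent's induced payoffs 5, 2; outcome (Accommodate, Aggressive), payoffs (5, 4).
If Entrant leads: Incumbent's best replies are Soft→Fight, Moderate→Fight, Aggressive→Accommodate; Entrant's induced payoffs 6, 2, 4; outcome (Fight, Soft), payoffs (9, 6).
Incumbent gets 5 moving first and 9 moving second, so Incumbent prefers to move second.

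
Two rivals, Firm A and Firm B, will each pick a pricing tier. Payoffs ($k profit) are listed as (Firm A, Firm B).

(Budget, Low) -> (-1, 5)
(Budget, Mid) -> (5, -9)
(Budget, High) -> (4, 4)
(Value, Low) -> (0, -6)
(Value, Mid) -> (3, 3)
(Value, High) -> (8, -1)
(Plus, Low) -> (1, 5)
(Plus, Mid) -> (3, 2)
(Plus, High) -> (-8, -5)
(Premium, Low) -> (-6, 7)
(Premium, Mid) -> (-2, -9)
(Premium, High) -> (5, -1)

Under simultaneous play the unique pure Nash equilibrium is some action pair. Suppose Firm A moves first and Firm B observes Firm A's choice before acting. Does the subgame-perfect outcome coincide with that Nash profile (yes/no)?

no

Firm B best-responds to each possible Firm A move:
- Budget: Firm B compares 5, -9, 4 and picks Low; Firm A would get -1.
- Value: Firm B compares -6, 3, -1 and picks Mid; Firm A would get 3.
- Plus: Firm B compares 5, 2, -5 and picks Low; Firm A would get 1.
- Premium: Firm B compares 7, -9, -1 and picks Low; Firm A would get -6.
Firm A's induced payoffs are -1, 3, 1, -6, so Firm A commits to Value. Subgame-perfect outcome: (Value, Mid) with payoffs (3, 3).
Under simultaneous play:
Firm A's best replies: Low→Plus; Mid→Budget; High→Value.
Firm B's best replies: Budget→Low; Value→Mid; Plus→Low; Premium→Low.
Only (Plus, Low) has each player best-responding; Nash payoffs (1, 5).
Sequential outcome (Value, Mid) differs from the Nash profile (Plus, Low).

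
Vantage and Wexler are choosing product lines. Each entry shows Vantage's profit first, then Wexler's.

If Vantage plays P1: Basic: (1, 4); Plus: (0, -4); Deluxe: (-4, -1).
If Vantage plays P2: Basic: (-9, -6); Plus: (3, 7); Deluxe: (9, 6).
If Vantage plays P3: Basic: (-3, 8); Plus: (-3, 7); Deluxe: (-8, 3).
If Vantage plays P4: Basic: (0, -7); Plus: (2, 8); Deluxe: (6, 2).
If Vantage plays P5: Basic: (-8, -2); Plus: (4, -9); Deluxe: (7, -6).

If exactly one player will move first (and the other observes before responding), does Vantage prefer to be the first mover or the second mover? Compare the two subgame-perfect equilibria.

second

If Vantage leads: Wexler's best replies are P1→Basic, P2→Plus, P3→Basic, P4→Plus, P5→Basic; Vantage's induced payoffs 1, 3, -3, 2, -8; outcome (P2, Plus), payoffs (3, 7).
If Wexler leads: Vantage's best replies are Basic→P1, Plus→P5, Deluxe→P2; Wexler's induced payoffs 4, -9, 6; outcome (P2, Deluxe), payoffs (9, 6).
Vantage gets 3 moving first and 9 moving second, so Vantage prefers to move second.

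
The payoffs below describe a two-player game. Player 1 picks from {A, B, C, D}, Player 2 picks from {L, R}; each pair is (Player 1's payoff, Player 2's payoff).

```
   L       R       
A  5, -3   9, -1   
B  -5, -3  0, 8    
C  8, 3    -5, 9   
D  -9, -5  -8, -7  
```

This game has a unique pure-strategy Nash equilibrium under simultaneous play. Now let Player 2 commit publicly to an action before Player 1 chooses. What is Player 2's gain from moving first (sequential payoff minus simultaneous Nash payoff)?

4

Backward induction with Player 2 moving first.
- L → Player 1 plays C (best of 5, -5, 8, -9); Player 2 gets 3.
- R → Player 1 plays A (best of 9, 0, -5, -8); Player 2 gets -1.
Player 2's induced payoffs are 3, -1, so Player 2 commits to L. Subgame-perfect outcome: (C, L) with payoffs (8, 3).
Under simultaneous play:
Player 1's best replies: L→C; R→A.
Player 2's best replies: A→R; B→R; C→R; D→L.
The unique mutual best reply is (A, R), giving (9, -1).
Player 2's commitment gain: 3 − -1 = 4.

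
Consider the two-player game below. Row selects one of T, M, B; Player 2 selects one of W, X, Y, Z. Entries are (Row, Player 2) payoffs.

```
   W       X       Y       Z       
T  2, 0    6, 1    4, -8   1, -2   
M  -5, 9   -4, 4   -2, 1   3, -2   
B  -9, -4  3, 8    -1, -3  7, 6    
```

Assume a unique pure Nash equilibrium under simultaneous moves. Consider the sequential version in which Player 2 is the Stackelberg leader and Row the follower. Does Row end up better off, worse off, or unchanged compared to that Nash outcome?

Backward induction with Player 2 moving first.
- W → Row plays T (best of 2, -5, -9); Player 2 gets 0.
- X → Row plays T (best of 6, -4, 3); Player 2 gets 1.
- Y → Row plays T (best of 4, -2, -1); Player 2 gets -8.
- Z → Row plays B (best of 1, 3, 7); Player 2 gets 6.
Among 0, 1, -8, 6, the best is 6 at Z. Subgame-perfect outcome: (B, Z) with payoffs (7, 6).
Under simultaneous play:
Row's best replies: W→T; X→T; Y→T; Z→B.
Player 2's best replies: T→X; M→W; B→X.
The unique mutual best reply is (T, X), giving (6, 1).
Row earns 7 sequentially versus 6 at the Nash outcome: better off.

better off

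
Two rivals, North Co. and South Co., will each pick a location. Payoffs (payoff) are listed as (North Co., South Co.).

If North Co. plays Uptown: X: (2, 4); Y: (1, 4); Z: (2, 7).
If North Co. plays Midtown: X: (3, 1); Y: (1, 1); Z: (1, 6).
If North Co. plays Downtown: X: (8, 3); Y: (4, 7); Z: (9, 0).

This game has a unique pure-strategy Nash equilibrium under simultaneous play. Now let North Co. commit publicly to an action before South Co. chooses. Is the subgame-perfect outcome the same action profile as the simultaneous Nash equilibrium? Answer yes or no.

yes

South Co. best-responds to each possible North Co. move:
- Uptown: BR = Z, leader payoff 2.
- Midtown: BR = Z, leader payoff 1.
- Downtown: BR = Y, leader payoff 4.
Among 2, 1, 4, the best is 4 at Downtown. Subgame-perfect outcome: (Downtown, Y) with payoffs (4, 7).
For the simultaneous game, intersect best replies.
North Co.'s best replies: X→Downtown; Y→Downtown; Z→Downtown.
South Co.'s best replies: Uptown→Z; Midtown→Z; Downtown→Y.
Only (Downtown, Y) has each player best-responding; Nash payoffs (4, 7).
Sequential outcome (Downtown, Y) coincides with the Nash profile (Downtown, Y).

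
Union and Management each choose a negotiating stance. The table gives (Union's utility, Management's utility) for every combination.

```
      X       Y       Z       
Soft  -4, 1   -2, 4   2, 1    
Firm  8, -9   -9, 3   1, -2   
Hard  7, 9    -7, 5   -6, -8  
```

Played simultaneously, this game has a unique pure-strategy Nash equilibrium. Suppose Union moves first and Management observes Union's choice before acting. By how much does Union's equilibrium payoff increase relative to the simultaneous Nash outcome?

9

Work backward from Management's decision.
- Soft: Management compares 1, 4, 1 and picks Y; Union would get -2.
- Firm: Management compares -9, 3, -2 and picks Y; Union would get -9.
- Hard: Management compares 9, 5, -8 and picks X; Union would get 7.
Among -2, -9, 7, the best is 7 at Hard. Subgame-perfect outcome: (Hard, X) with payoffs (7, 9).
Now find the simultaneous Nash equilibrium.
Union's best replies: X→Firm; Y→Soft; Z→Soft.
Management's best replies: Soft→Y; Firm→Y; Hard→X.
The unique mutual best reply is (Soft, Y), giving (-2, 4).
Union's commitment gain: 7 − -2 = 9.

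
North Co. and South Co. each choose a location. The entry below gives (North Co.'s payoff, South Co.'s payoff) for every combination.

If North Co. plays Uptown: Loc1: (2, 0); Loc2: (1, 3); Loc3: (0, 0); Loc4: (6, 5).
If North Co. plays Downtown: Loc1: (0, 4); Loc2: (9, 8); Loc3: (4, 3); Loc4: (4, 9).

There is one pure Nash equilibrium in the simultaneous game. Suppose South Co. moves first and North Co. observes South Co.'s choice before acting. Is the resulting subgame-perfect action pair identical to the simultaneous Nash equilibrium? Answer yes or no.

no

Solve by backward induction (South Co. leads).
- Loc1: BR = Uptown, leader payoff 0.
- Loc2: BR = Downtown, leader payoff 8.
- Loc3: BR = Downtown, leader payoff 3.
- Loc4: BR = Uptown, leader payoff 5.
South Co.'s induced payoffs are 0, 8, 3, 5, so South Co. commits to Loc2. Subgame-perfect outcome: (Downtown, Loc2) with payoffs (9, 8).
For the simultaneous game, intersect best replies.
North Co.'s best replies: Loc1→Uptown; Loc2→Downtown; Loc3→Downtown; Loc4→Uptown.
South Co.'s best replies: Uptown→Loc4; Downtown→Loc4.
Only (Uptown, Loc4) has each player best-responding; Nash payoffs (6, 5).
Sequential outcome (Downtown, Loc2) differs from the Nash profile (Uptown, Loc4).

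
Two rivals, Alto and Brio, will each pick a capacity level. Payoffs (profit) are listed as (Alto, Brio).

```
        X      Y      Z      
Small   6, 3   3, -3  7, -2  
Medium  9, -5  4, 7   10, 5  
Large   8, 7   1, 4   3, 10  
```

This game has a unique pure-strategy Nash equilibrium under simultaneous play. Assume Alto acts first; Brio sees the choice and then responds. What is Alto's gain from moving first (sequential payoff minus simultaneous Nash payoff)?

2

Backward induction with Alto moving first.
- Small: Brio compares 3, -3, -2 and picks X; Alto would get 6.
- Medium: Brio compares -5, 7, 5 and picks Y; Alto would get 4.
- Large: Brio compares 7, 4, 10 and picks Z; Alto would get 3.
Alto's induced payoffs are 6, 4, 3, so Alto commits to Small. Subgame-perfect outcome: (Small, X) with payoffs (6, 3).
Under simultaneous play:
Alto's best replies: X→Medium; Y→Medium; Z→Medium.
Brio's best replies: Small→X; Medium→Y; Large→Z.
Only (Medium, Y) has each player best-responding; Nash payoffs (4, 7).
Alto's commitment gain: 6 − 4 = 2.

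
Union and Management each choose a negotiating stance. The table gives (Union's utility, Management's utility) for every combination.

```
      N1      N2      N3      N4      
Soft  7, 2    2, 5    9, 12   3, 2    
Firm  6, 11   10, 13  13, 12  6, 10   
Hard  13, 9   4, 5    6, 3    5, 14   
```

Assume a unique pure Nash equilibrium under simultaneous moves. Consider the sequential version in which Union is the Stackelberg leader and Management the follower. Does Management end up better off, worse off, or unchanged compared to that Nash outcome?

unchanged

Backward induction with Union moving first.
- Soft: Management compares 2, 5, 12, 2 and picks N3; Union would get 9.
- Firm: Management compares 11, 13, 12, 10 and picks N2; Union would get 10.
- Hard: Management compares 9, 5, 3, 14 and picks N4; Union would get 5.
Union's induced payoffs are 9, 10, 5, so Union commits to Firm. Subgame-perfect outcome: (Firm, N2) with payoffs (10, 13).
Now find the simultaneous Nash equilibrium.
Union's best replies: N1→Hard; N2→Firm; N3→Firm; N4→Firm.
Management's best replies: Soft→N3; Firm→N2; Hard→N4.
Only (Firm, N2) has each player best-responding; Nash payoffs (10, 13).
Management earns 13 sequentially versus 13 at the Nash outcome: unchanged.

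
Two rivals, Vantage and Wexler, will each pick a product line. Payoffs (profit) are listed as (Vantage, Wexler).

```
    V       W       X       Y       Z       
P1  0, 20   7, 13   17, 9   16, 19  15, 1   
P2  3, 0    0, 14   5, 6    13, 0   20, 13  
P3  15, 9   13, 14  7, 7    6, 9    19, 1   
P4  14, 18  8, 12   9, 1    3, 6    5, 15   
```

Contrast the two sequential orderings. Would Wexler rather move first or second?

If Vantage leads: Wexler's best replies are P1→V, P2→W, P3→W, P4→V; Vantage's induced payoffs 0, 0, 13, 14; outcome (P4, V), payoffs (14, 18).
If Wexler leads: Vantage's best replies are V→P3, W→P3, X→P1, Y→P1, Z→P2; Wexler's induced payoffs 9, 14, 9, 19, 13; outcome (P1, Y), payoffs (16, 19).
Wexler gets 19 moving first and 18 moving second, so Wexler prefers to move first.

first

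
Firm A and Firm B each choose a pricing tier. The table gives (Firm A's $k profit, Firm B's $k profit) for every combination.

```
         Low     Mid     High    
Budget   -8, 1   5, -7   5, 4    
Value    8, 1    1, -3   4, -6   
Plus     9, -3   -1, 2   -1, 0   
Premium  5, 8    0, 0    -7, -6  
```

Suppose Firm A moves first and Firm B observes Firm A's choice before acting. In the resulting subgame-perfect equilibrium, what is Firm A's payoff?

Work backward from Firm B's decision.
- Budget: BR = High, leader payoff 5.
- Value: BR = Low, leader payoff 8.
- Plus: BR = Mid, leader payoff -1.
- Premium: BR = Low, leader payoff 5.
Maximizing over 5, 8, -1, 5, Firm A chooses Value. Subgame-perfect outcome: (Value, Low) with payoffs (8, 1).

8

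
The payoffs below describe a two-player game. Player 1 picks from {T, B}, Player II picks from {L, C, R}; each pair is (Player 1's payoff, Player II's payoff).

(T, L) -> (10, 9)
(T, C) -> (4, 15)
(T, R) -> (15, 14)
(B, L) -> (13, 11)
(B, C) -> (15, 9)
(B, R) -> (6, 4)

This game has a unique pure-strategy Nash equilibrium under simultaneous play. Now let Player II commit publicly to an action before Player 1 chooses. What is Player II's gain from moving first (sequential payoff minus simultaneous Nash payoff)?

Backward induction with Player II moving first.
- L: BR = B, leader payoff 11.
- C: BR = B, leader payoff 9.
- R: BR = T, leader payoff 14.
Among 11, 9, 14, the best is 14 at R. Subgame-perfect outcome: (T, R) with payoffs (15, 14).
Under simultaneous play:
Player 1's best replies: L→B; C→B; R→T.
Player II's best replies: T→C; B→L.
The unique mutual best reply is (B, L), giving (13, 11).
Player II's commitment gain: 14 − 11 = 3.

3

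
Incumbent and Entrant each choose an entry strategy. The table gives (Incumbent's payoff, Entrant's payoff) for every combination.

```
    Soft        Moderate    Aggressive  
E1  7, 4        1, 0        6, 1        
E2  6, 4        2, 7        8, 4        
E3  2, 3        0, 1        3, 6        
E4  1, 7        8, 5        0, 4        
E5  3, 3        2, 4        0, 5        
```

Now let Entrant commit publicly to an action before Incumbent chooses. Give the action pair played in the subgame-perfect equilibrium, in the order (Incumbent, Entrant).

(E4, Moderate)

Work backward from Incumbent's decision.
- Soft: BR = E1, leader payoff 4.
- Moderate: BR = E4, leader payoff 5.
- Aggressive: BR = E2, leader payoff 4.
Among 4, 5, 4, the best is 5 at Moderate. Subgame-perfect outcome: (E4, Moderate) with payoffs (8, 5).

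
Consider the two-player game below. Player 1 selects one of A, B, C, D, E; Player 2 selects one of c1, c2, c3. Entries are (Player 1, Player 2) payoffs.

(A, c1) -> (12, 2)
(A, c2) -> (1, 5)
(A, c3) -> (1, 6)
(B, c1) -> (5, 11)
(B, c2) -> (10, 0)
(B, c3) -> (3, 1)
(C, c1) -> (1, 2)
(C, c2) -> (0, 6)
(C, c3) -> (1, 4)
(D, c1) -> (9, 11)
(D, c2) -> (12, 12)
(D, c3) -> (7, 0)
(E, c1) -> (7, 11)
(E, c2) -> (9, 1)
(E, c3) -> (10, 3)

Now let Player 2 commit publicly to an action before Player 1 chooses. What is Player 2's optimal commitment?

Backward induction with Player 2 moving first.
- c1: Player 1 compares 12, 5, 1, 9, 7 and picks A; Player 2 would get 2.
- c2: Player 1 compares 1, 10, 0, 12, 9 and picks D; Player 2 would get 12.
- c3: Player 1 compares 1, 3, 1, 7, 10 and picks E; Player 2 would get 3.
Player 2's induced payoffs are 2, 12, 3, so Player 2 commits to c2. Subgame-perfect outcome: (D, c2) with payoffs (12, 12).

c2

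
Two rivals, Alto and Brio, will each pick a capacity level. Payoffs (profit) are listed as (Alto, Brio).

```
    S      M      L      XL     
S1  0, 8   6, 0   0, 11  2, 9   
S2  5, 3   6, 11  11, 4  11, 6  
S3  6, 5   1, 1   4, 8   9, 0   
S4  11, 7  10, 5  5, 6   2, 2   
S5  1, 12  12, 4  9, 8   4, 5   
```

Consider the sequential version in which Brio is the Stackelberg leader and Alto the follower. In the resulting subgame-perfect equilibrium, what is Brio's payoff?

Work backward from Alto's decision.
- S → Alto plays S4 (best of 0, 5, 6, 11, 1); Brio gets 7.
- M → Alto plays S5 (best of 6, 6, 1, 10, 12); Brio gets 4.
- L → Alto plays S2 (best of 0, 11, 4, 5, 9); Brio gets 4.
- XL → Alto plays S2 (best of 2, 11, 9, 2, 4); Brio gets 6.
Brio's induced payoffs are 7, 4, 4, 6, so Brio commits to S. Subgame-perfect outcome: (S4, S) with payoffs (11, 7).

7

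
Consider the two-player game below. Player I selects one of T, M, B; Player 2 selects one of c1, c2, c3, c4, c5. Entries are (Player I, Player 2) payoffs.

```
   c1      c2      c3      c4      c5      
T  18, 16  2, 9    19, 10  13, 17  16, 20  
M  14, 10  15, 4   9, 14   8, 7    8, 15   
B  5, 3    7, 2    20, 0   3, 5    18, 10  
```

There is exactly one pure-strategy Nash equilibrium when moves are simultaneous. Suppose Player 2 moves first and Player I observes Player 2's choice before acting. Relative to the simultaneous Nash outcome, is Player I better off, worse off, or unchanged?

worse off

Work backward from Player I's decision.
- c1: Player I compares 18, 14, 5 and picks T; Player 2 would get 16.
- c2: Player I compares 2, 15, 7 and picks M; Player 2 would get 4.
- c3: Player I compares 19, 9, 20 and picks B; Player 2 would get 0.
- c4: Player I compares 13, 8, 3 and picks T; Player 2 would get 17.
- c5: Player I compares 16, 8, 18 and picks B; Player 2 would get 10.
Among 16, 4, 0, 17, 10, the best is 17 at c4. Subgame-perfect outcome: (T, c4) with payoffs (13, 17).
Under simultaneous play:
Player I's best replies: c1→T; c2→M; c3→B; c4→T; c5→B.
Player 2's best replies: T→c5; M→c5; B→c5.
The unique mutual best reply is (B, c5), giving (18, 10).
Player I earns 13 sequentially versus 18 at the Nash outcome: worse off.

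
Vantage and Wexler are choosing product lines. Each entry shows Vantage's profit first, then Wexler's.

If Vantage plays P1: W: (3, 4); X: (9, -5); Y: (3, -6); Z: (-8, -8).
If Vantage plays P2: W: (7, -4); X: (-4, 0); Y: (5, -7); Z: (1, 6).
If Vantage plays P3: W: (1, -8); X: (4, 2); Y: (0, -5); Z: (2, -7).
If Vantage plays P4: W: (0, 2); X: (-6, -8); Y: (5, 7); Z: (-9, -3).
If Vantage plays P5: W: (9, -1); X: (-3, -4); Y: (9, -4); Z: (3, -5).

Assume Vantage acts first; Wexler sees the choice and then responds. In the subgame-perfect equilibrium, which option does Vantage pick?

P5

Wexler best-responds to each possible Vantage move:
- P1: BR = W, leader payoff 3.
- P2: BR = Z, leader payoff 1.
- P3: BR = X, leader payoff 4.
- P4: BR = Y, leader payoff 5.
- P5: BR = W, leader payoff 9.
Vantage's induced payoffs are 3, 1, 4, 5, 9, so Vantage commits to P5. Subgame-perfect outcome: (P5, W) with payoffs (9, -1).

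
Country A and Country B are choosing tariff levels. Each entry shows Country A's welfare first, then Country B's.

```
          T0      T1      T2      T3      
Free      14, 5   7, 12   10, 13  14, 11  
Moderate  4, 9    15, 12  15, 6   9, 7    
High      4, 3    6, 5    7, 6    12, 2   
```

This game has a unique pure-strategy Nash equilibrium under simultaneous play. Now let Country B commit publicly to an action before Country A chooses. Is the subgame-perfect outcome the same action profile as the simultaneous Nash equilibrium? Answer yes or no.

Work backward from Country A's decision.
- T0: Country A compares 14, 4, 4 and picks Free; Country B would get 5.
- T1: Country A compares 7, 15, 6 and picks Moderate; Country B would get 12.
- T2: Country A compares 10, 15, 7 and picks Moderate; Country B would get 6.
- T3: Country A compares 14, 9, 12 and picks Free; Country B would get 11.
Country B's induced payoffs are 5, 12, 6, 11, so Country B commits to T1. Subgame-perfect outcome: (Moderate, T1) with payoffs (15, 12).
For the simultaneous game, intersect best replies.
Country A's best replies: T0→Free; T1→Moderate; T2→Moderate; T3→Free.
Country B's best replies: Free→T2; Moderate→T1; High→T2.
The unique mutual best reply is (Moderate, T1), giving (15, 12).
Sequential outcome (Moderate, T1) coincides with the Nash profile (Moderate, T1).

yes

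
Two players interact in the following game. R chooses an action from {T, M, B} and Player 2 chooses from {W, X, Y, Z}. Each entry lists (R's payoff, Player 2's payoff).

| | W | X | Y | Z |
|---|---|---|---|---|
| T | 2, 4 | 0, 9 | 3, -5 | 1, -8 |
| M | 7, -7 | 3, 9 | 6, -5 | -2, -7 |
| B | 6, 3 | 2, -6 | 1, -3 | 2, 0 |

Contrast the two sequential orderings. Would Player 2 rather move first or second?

If R leads: Player 2's best replies are T→X, M→X, B→W; R's induced payoffs 0, 3, 6; outcome (B, W), payoffs (6, 3).
If Player 2 leads: R's best replies are W→M, X→M, Y→M, Z→B; Player 2's induced payoffs -7, 9, -5, 0; outcome (M, X), payoffs (3, 9).
Player 2 gets 9 moving first and 3 moving second, so Player 2 prefers to move first.

first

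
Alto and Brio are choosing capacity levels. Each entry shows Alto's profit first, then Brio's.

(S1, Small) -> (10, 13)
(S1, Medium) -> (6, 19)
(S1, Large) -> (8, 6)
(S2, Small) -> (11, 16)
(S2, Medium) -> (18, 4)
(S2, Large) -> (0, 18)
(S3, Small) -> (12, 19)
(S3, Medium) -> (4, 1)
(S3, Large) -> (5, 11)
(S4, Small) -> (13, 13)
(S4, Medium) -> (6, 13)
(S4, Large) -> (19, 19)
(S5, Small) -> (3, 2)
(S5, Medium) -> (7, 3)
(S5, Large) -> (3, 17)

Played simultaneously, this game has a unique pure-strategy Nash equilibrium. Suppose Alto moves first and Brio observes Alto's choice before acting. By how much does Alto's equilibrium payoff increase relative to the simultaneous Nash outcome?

0

Brio best-responds to each possible Alto move:
- S1: BR = Medium, leader payoff 6.
- S2: BR = Large, leader payoff 0.
- S3: BR = Small, leader payoff 12.
- S4: BR = Large, leader payoff 19.
- S5: BR = Large, leader payoff 3.
Alto's induced payoffs are 6, 0, 12, 19, 3, so Alto commits to S4. Subgame-perfect outcome: (S4, Large) with payoffs (19, 19).
For the simultaneous game, intersect best replies.
Alto's best replies: Small→S4; Medium→S2; Large→S4.
Brio's best replies: S1→Medium; S2→Large; S3→Small; S4→Large; S5→Large.
Only (S4, Large) has each player best-responding; Nash payoffs (19, 19).
Alto's commitment gain: 19 − 19 = 0.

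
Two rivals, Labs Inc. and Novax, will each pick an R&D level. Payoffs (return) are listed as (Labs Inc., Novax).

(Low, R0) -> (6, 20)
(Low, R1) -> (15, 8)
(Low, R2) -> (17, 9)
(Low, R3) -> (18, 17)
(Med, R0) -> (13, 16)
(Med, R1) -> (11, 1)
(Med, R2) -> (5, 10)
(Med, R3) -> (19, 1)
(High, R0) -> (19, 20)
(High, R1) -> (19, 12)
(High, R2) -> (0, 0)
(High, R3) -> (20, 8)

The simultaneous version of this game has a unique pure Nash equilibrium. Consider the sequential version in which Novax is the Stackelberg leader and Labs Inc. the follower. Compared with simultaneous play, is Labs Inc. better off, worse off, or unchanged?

unchanged

Backward induction with Novax moving first.
- R0: Labs Inc. compares 6, 13, 19 and picks High; Novax would get 20.
- R1: Labs Inc. compares 15, 11, 19 and picks High; Novax would get 12.
- R2: Labs Inc. compares 17, 5, 0 and picks Low; Novax would get 9.
- R3: Labs Inc. compares 18, 19, 20 and picks High; Novax would get 8.
Novax's induced payoffs are 20, 12, 9, 8, so Novax commits to R0. Subgame-perfect outcome: (High, R0) with payoffs (19, 20).
Under simultaneous play:
Labs Inc.'s best replies: R0→High; R1→High; R2→Low; R3→High.
Novax's best replies: Low→R0; Med→R0; High→R0.
The unique mutual best reply is (High, R0), giving (19, 20).
Labs Inc. earns 19 sequentially versus 19 at the Nash outcome: unchanged.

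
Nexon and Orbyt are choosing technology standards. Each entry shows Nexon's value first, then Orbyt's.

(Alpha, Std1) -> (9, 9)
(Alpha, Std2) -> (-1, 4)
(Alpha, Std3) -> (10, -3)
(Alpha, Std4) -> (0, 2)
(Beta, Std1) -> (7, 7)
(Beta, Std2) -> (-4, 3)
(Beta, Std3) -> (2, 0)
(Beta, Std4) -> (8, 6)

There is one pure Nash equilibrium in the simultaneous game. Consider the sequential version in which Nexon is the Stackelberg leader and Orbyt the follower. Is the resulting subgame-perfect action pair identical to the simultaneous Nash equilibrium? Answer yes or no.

Solve by backward induction (Nexon leads).
- Alpha: Orbyt compares 9, 4, -3, 2 and picks Std1; Nexon would get 9.
- Beta: Orbyt compares 7, 3, 0, 6 and picks Std1; Nexon would get 7.
Among 9, 7, the best is 9 at Alpha. Subgame-perfect outcome: (Alpha, Std1) with payoffs (9, 9).
For the simultaneous game, intersect best replies.
Nexon's best replies: Std1→Alpha; Std2→Alpha; Std3→Alpha; Std4→Beta.
Orbyt's best replies: Alpha→Std1; Beta→Std1.
Only (Alpha, Std1) has each player best-responding; Nash payoffs (9, 9).
Sequential outcome (Alpha, Std1) coincides with the Nash profile (Alpha, Std1).

yes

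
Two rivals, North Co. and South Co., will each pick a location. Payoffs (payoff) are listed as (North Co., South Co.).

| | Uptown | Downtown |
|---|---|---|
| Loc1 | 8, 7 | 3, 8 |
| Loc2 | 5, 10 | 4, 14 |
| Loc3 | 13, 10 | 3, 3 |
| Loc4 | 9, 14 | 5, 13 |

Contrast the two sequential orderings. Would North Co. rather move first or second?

If North Co. leads: South Co.'s best replies are Loc1→Downtown, Loc2→Downtown, Loc3→Uptown, Loc4→Uptown; North Co.'s induced payoffs 3, 4, 13, 9; outcome (Loc3, Uptown), payoffs (13, 10).
If South Co. leads: North Co.'s best replies are Uptown→Loc3, Downtown→Loc4; South Co.'s induced payoffs 10, 13; outcome (Loc4, Downtown), payoffs (5, 13).
North Co. gets 13 moving first and 5 moving second, so North Co. prefers to move first.

first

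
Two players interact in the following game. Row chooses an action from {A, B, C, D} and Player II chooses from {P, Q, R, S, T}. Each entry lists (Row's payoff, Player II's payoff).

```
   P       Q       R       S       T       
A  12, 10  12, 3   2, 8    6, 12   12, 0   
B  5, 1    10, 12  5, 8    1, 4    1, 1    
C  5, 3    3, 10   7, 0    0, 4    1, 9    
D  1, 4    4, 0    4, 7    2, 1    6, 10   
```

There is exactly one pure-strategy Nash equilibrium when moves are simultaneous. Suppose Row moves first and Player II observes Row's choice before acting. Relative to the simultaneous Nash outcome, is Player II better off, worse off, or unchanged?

unchanged

Work backward from Player II's decision.
- A: BR = S, leader payoff 6.
- B: BR = Q, leader payoff 10.
- C: BR = Q, leader payoff 3.
- D: BR = T, leader payoff 6.
Among 6, 10, 3, 6, the best is 10 at B. Subgame-perfect outcome: (B, Q) with payoffs (10, 12).
Under simultaneous play:
Row's best replies: P→A; Q→A; R→C; S→A; T→A.
Player II's best replies: A→S; B→Q; C→Q; D→T.
The unique mutual best reply is (A, S), giving (6, 12).
Player II earns 12 sequentially versus 12 at the Nash outcome: unchanged.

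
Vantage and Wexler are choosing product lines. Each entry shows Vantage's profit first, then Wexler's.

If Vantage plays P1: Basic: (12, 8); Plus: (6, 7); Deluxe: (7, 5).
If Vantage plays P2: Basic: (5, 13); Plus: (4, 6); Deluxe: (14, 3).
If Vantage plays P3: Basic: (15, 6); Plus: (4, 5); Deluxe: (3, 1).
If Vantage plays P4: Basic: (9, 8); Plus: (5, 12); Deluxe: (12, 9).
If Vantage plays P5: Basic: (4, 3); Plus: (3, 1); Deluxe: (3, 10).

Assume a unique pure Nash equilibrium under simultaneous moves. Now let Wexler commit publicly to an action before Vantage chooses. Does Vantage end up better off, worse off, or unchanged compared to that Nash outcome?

worse off

Backward induction with Wexler moving first.
- Basic: Vantage compares 12, 5, 15, 9, 4 and picks P3; Wexler would get 6.
- Plus: Vantage compares 6, 4, 4, 5, 3 and picks P1; Wexler would get 7.
- Deluxe: Vantage compares 7, 14, 3, 12, 3 and picks P2; Wexler would get 3.
Maximizing over 6, 7, 3, Wexler chooses Plus. Subgame-perfect outcome: (P1, Plus) with payoffs (6, 7).
Under simultaneous play:
Vantage's best replies: Basic→P3; Plus→P1; Deluxe→P2.
Wexler's best replies: P1→Basic; P2→Basic; P3→Basic; P4→Plus; P5→Deluxe.
Only (P3, Basic) has each player best-responding; Nash payoffs (15, 6).
Vantage earns 6 sequentially versus 15 at the Nash outcome: worse off.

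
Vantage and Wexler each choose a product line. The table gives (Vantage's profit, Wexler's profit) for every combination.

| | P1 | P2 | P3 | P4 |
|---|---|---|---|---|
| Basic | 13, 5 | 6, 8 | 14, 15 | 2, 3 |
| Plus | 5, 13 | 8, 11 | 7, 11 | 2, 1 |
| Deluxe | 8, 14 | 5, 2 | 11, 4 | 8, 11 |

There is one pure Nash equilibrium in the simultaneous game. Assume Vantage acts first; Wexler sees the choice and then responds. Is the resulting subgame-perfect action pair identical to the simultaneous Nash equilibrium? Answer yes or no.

Wexler best-responds to each possible Vantage move:
- Basic: Wexler compares 5, 8, 15, 3 and picks P3; Vantage would get 14.
- Plus: Wexler compares 13, 11, 11, 1 and picks P1; Vantage would get 5.
- Deluxe: Wexler compares 14, 2, 4, 11 and picks P1; Vantage would get 8.
Among 14, 5, 8, the best is 14 at Basic. Subgame-perfect outcome: (Basic, P3) with payoffs (14, 15).
Now find the simultaneous Nash equilibrium.
Vantage's best replies: P1→Basic; P2→Plus; P3→Basic; P4→Deluxe.
Wexler's best replies: Basic→P3; Plus→P1; Deluxe→P1.
Only (Basic, P3) has each player best-responding; Nash payoffs (14, 15).
Sequential outcome (Basic, P3) coincides with the Nash profile (Basic, P3).

yes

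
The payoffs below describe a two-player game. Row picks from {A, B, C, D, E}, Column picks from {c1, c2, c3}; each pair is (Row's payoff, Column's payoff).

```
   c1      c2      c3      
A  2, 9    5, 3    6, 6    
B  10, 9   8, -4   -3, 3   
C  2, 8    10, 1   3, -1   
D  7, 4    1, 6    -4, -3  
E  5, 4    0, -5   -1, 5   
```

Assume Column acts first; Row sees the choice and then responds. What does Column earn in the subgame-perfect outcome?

Backward induction with Column moving first.
- c1: BR = B, leader payoff 9.
- c2: BR = C, leader payoff 1.
- c3: BR = A, leader payoff 6.
Column's induced payoffs are 9, 1, 6, so Column commits to c1. Subgame-perfect outcome: (B, c1) with payoffs (10, 9).

9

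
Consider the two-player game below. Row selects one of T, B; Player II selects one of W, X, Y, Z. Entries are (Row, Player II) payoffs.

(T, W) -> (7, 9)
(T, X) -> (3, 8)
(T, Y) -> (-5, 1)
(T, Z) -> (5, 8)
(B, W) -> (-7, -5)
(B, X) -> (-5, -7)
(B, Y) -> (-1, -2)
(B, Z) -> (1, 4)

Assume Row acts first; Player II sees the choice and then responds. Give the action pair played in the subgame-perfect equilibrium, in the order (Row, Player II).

Player II best-responds to each possible Row move:
- T → Player II plays W (best of 9, 8, 1, 8); Row gets 7.
- B → Player II plays Z (best of -5, -7, -2, 4); Row gets 1.
Row's induced payoffs are 7, 1, so Row commits to T. Subgame-perfect outcome: (T, W) with payoffs (7, 9).

(T, W)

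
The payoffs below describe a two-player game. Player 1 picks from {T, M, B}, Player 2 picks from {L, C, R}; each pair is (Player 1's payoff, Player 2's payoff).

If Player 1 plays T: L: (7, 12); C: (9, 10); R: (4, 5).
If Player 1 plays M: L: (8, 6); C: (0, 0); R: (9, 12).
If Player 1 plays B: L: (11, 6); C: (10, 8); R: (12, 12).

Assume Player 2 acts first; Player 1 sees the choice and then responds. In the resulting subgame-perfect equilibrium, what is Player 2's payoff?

12

Work backward from Player 1's decision.
- L → Player 1 plays B (best of 7, 8, 11); Player 2 gets 6.
- C → Player 1 plays B (best of 9, 0, 10); Player 2 gets 8.
- R → Player 1 plays B (best of 4, 9, 12); Player 2 gets 12.
Among 6, 8, 12, the best is 12 at R. Subgame-perfect outcome: (B, R) with payoffs (12, 12).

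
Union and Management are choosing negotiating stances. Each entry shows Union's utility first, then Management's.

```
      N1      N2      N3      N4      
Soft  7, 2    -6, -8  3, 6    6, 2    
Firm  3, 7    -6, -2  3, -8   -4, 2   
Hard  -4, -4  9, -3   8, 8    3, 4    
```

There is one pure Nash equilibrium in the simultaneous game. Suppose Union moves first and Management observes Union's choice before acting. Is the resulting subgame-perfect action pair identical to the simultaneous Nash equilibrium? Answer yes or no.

Work backward from Management's decision.
- Soft → Management plays N3 (best of 2, -8, 6, 2); Union gets 3.
- Firm → Management plays N1 (best of 7, -2, -8, 2); Union gets 3.
- Hard → Management plays N3 (best of -4, -3, 8, 4); Union gets 8.
Union's induced payoffs are 3, 3, 8, so Union commits to Hard. Subgame-perfect outcome: (Hard, N3) with payoffs (8, 8).
For the simultaneous game, intersect best replies.
Union's best replies: N1→Soft; N2→Hard; N3→Hard; N4→Soft.
Management's best replies: Soft→N3; Firm→N1; Hard→N3.
The unique mutual best reply is (Hard, N3), giving (8, 8).
Sequential outcome (Hard, N3) coincides with the Nash profile (Hard, N3).

yes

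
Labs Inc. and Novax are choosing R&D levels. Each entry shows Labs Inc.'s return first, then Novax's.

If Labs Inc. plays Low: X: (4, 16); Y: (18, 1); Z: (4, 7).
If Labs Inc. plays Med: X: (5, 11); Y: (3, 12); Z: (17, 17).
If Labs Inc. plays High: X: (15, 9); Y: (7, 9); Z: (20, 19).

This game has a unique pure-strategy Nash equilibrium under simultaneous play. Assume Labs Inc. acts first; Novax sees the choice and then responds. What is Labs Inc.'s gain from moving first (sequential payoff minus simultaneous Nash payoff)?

0

Backward induction with Labs Inc. moving first.
- Low: BR = X, leader payoff 4.
- Med: BR = Z, leader payoff 17.
- High: BR = Z, leader payoff 20.
Maximizing over 4, 17, 20, Labs Inc. chooses High. Subgame-perfect outcome: (High, Z) with payoffs (20, 19).
Under simultaneous play:
Labs Inc.'s best replies: X→High; Y→Low; Z→High.
Novax's best replies: Low→X; Med→Z; High→Z.
The unique mutual best reply is (High, Z), giving (20, 19).
Labs Inc.'s commitment gain: 20 − 20 = 0.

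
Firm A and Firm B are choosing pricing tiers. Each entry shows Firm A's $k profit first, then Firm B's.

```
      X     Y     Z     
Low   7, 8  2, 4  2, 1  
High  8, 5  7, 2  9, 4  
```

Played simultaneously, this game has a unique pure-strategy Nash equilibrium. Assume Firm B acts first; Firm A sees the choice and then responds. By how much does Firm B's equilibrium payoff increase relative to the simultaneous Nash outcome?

Work backward from Firm A's decision.
- X: BR = High, leader payoff 5.
- Y: BR = High, leader payoff 2.
- Z: BR = High, leader payoff 4.
Maximizing over 5, 2, 4, Firm B chooses X. Subgame-perfect outcome: (High, X) with payoffs (8, 5).
Now find the simultaneous Nash equilibrium.
Firm A's best replies: X→High; Y→High; Z→High.
Firm B's best replies: Low→X; High→X.
The unique mutual best reply is (High, X), giving (8, 5).
Firm B's commitment gain: 5 − 5 = 0.

0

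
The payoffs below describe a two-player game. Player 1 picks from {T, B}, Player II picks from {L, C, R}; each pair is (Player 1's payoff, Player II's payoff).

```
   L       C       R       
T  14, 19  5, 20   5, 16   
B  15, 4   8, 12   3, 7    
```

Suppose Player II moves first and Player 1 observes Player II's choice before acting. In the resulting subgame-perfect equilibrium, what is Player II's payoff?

Solve by backward induction (Player II leads).
- L: Player 1 compares 14, 15 and picks B; Player II would get 4.
- C: Player 1 compares 5, 8 and picks B; Player II would get 12.
- R: Player 1 compares 5, 3 and picks T; Player II would get 16.
Maximizing over 4, 12, 16, Player II chooses R. Subgame-perfect outcome: (T, R) with payoffs (5, 16).

16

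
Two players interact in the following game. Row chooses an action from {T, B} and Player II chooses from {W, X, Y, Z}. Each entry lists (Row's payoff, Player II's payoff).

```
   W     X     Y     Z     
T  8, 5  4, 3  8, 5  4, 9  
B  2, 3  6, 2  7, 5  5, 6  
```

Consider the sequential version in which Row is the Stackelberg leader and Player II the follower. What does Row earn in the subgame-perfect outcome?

5

Work backward from Player II's decision.
- T: BR = Z, leader payoff 4.
- B: BR = Z, leader payoff 5.
Among 4, 5, the best is 5 at B. Subgame-perfect outcome: (B, Z) with payoffs (5, 6).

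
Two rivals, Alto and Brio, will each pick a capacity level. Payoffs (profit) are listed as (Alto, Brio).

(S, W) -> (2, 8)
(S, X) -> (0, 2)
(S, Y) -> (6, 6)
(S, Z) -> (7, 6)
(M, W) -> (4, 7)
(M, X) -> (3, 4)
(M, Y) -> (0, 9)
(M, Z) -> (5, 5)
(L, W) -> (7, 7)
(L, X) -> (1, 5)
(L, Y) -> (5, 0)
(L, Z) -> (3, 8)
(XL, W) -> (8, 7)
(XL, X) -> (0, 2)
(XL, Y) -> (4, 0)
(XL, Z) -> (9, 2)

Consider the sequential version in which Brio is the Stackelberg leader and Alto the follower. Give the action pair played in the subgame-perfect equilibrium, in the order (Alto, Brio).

Alto best-responds to each possible Brio move:
- W → Alto plays XL (best of 2, 4, 7, 8); Brio gets 7.
- X → Alto plays M (best of 0, 3, 1, 0); Brio gets 4.
- Y → Alto plays S (best of 6, 0, 5, 4); Brio gets 6.
- Z → Alto plays XL (best of 7, 5, 3, 9); Brio gets 2.
Maximizing over 7, 4, 6, 2, Brio chooses W. Subgame-perfect outcome: (XL, W) with payoffs (8, 7).

(XL, W)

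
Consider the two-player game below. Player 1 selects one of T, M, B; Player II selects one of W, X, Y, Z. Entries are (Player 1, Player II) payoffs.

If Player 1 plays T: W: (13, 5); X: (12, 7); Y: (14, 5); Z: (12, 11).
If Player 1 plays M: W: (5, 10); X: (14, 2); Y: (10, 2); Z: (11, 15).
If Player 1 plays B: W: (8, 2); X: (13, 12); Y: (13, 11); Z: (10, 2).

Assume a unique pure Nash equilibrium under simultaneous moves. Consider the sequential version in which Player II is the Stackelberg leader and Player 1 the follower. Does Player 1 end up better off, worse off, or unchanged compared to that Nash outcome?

Solve by backward induction (Player II leads).
- W: Player 1 compares 13, 5, 8 and picks T; Player II would get 5.
- X: Player 1 compares 12, 14, 13 and picks M; Player II would get 2.
- Y: Player 1 compares 14, 10, 13 and picks T; Player II would get 5.
- Z: Player 1 compares 12, 11, 10 and picks T; Player II would get 11.
Among 5, 2, 5, 11, the best is 11 at Z. Subgame-perfect outcome: (T, Z) with payoffs (12, 11).
Under simultaneous play:
Player 1's best replies: W→T; X→M; Y→T; Z→T.
Player II's best replies: T→Z; M→Z; B→X.
Only (T, Z) has each player best-responding; Nash payoffs (12, 11).
Player 1 earns 12 sequentially versus 12 at the Nash outcome: unchanged.

unchanged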